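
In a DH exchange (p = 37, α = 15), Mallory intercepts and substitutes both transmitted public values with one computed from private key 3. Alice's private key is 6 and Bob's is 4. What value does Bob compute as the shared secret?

Bob receives Mallory's public value M = 15^3 mod 37 instead of the honest one.
15^1 ≡ 15 (mod 37)
15^2 = (15^1)^2 ≡ 15^2 = 225 ≡ 3 (mod 37)
15^3 = 15^2 · 15^1 ≡ 3 · 15 ≡ 8 (mod 37).
So M = 8. Bob computes K = M^4 mod 37.
8^1 ≡ 8 (mod 37)
8^2 = (8^1)^2 ≡ 8^2 = 64 ≡ 27 (mod 37)
8^4 = (8^2)^2 ≡ 27^2 = 729 ≡ 26 (mod 37)

26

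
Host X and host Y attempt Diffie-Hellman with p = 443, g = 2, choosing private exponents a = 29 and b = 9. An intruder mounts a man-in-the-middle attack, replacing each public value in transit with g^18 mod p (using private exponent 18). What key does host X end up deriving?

Host X receives an intruder's public value M = 2^18 mod 443 instead of the honest one.
2^1 ≡ 2 (mod 443)
2^2 = (2^1)^2 ≡ 2^2 = 4 ≡ 4 (mod 443)
2^4 = (2^2)^2 ≡ 4^2 = 16 ≡ 16 (mod 443)
2^8 = (2^4)^2 ≡ 16^2 = 256 ≡ 256 (mod 443)
2^16 = (2^8)^2 ≡ 256^2 = 65536 ≡ 415 (mod 443)
2^18 = 2^16 · 2^2 ≡ 415 · 4 ≡ 331 (mod 443).
So M = 331. Host X computes K = M^29 mod 443.
331^1 ≡ 331 (mod 443)
331^2 = (331^1)^2 ≡ 331^2 = 109561 ≡ 140 (mod 443)
331^4 = (331^2)^2 ≡ 140^2 = 19600 ≡ 108 (mod 443)
331^8 = (331^4)^2 ≡ 108^2 = 11664 ≡ 146 (mod 443)
331^16 = (331^8)^2 ≡ 146^2 = 21316 ≡ 52 (mod 443)
331^29 = 331^16 · 331^8 · 331^4 · 331^1 ≡ 52 · 146 · 108 · 331 ≡ 182 (mod 443).

182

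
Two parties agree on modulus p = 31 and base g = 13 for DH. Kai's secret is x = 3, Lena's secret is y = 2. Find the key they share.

Lena sends B = g^y mod p = 13^2 mod 31.
13^1 ≡ 13 (mod 31)
13^2 = (13^1)^2 ≡ 13^2 = 169 ≡ 14 (mod 31)
So B = 14. Kai then computes K = B^x mod p = 14^3 mod 31.
14^1 ≡ 14 (mod 31)
14^2 = (14^1)^2 ≡ 14^2 = 196 ≡ 10 (mod 31)
14^3 = 14^2 · 14^1 ≡ 10 · 14 ≡ 16 (mod 31).

16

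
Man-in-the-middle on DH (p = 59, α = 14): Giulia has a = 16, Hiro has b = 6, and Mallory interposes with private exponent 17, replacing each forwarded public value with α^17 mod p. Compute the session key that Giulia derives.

5

Giulia receives Mallory's public value M = 14^17 mod 59 instead of the honest one.
14^1 ≡ 14 (mod 59)
14^2 = (14^1)^2 ≡ 14^2 = 196 ≡ 19 (mod 59)
14^4 = (14^2)^2 ≡ 19^2 = 361 ≡ 7 (mod 59)
14^8 = (14^4)^2 ≡ 7^2 = 49 ≡ 49 (mod 59)
14^16 = (14^8)^2 ≡ 49^2 = 2401 ≡ 41 (mod 59)
14^17 = 14^16 · 14^1 ≡ 41 · 14 ≡ 43 (mod 59).
So M = 43. Giulia computes K = M^16 mod 59.
43^1 ≡ 43 (mod 59)
43^2 = (43^1)^2 ≡ 43^2 = 1849 ≡ 20 (mod 59)
43^4 = (43^2)^2 ≡ 20^2 = 400 ≡ 46 (mod 59)
43^8 = (43^4)^2 ≡ 46^2 = 2116 ≡ 51 (mod 59)
43^16 = (43^8)^2 ≡ 51^2 = 2601 ≡ 5 (mod 59)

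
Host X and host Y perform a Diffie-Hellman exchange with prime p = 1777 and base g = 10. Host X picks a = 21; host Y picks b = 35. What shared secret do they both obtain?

1279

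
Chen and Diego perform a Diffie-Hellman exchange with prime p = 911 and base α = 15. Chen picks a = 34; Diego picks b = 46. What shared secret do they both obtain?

Diego sends B = α^b mod p = 15^46 mod 911.
15^1 ≡ 15 (mod 911)
15^2 = (15^1)^2 ≡ 15^2 = 225 ≡ 225 (mod 911)
15^4 = (15^2)^2 ≡ 225^2 = 50625 ≡ 520 (mod 911)
15^8 = (15^4)^2 ≡ 520^2 = 270400 ≡ 744 (mod 911)
15^16 = (15^8)^2 ≡ 744^2 = 553536 ≡ 559 (mod 911)
15^32 = (15^16)^2 ≡ 559^2 = 312481 ≡ 8 (mod 911)
15^46 = 15^32 · 15^8 · 15^4 · 15^2 ≡ 8 · 744 · 520 · 225 ≡ 113 (mod 911).
So B = 113. Chen then computes K = B^a mod p = 113^34 mod 911.
113^1 ≡ 113 (mod 911)
113^2 = (113^1)^2 ≡ 113^2 = 12769 ≡ 15 (mod 911)
113^4 = (113^2)^2 ≡ 15^2 = 225 ≡ 225 (mod 911)
113^8 = (113^4)^2 ≡ 225^2 = 50625 ≡ 520 (mod 911)
113^16 = (113^8)^2 ≡ 520^2 = 270400 ≡ 744 (mod 911)
113^32 = (113^16)^2 ≡ 744^2 = 553536 ≡ 559 (mod 911)
113^34 = 113^32 · 113^2 ≡ 559 · 15 ≡ 186 (mod 911).

186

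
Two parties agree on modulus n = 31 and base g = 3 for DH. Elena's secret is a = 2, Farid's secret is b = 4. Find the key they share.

20

Elena sends A = g^a mod n = 3^2 mod 31.
3^1 ≡ 3 (mod 31)
3^2 = (3^1)^2 ≡ 3^2 = 9 ≡ 9 (mod 31)
So A = 9. Farid then computes K = A^b mod n = 9^4 mod 31.
9^1 ≡ 9 (mod 31)
9^2 = (9^1)^2 ≡ 9^2 = 81 ≡ 19 (mod 31)
9^4 = (9^2)^2 ≡ 19^2 = 361 ≡ 20 (mod 31)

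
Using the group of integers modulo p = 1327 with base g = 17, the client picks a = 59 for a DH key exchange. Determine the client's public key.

754

Public value = 17^59 mod 1327.
17^1 ≡ 17 (mod 1327)
17^2 = (17^1)^2 ≡ 17^2 = 289 ≡ 289 (mod 1327)
17^4 = (17^2)^2 ≡ 289^2 = 83521 ≡ 1247 (mod 1327)
17^8 = (17^4)^2 ≡ 1247^2 = 1555009 ≡ 1092 (mod 1327)
17^16 = (17^8)^2 ≡ 1092^2 = 1192464 ≡ 818 (mod 1327)
17^32 = (17^16)^2 ≡ 818^2 = 669124 ≡ 316 (mod 1327)
17^59 = 17^32 · 17^16 · 17^8 · 17^2 · 17^1 ≡ 316 · 818 · 1092 · 289 · 17 ≡ 754 (mod 1327).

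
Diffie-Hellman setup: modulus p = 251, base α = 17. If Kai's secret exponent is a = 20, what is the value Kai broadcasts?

100

Public value = 17^20 mod 251.
17^1 ≡ 17 (mod 251)
17^2 = (17^1)^2 ≡ 17^2 = 289 ≡ 38 (mod 251)
17^4 = (17^2)^2 ≡ 38^2 = 1444 ≡ 189 (mod 251)
17^8 = (17^4)^2 ≡ 189^2 = 35721 ≡ 79 (mod 251)
17^16 = (17^8)^2 ≡ 79^2 = 6241 ≡ 217 (mod 251)
17^20 = 17^16 · 17^4 ≡ 217 · 189 ≡ 100 (mod 251).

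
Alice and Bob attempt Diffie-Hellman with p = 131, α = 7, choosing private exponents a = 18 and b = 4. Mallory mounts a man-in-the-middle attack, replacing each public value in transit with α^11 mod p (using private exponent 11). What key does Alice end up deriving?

Alice receives Mallory's public value M = 7^11 mod 131 instead of the honest one.
7^1 ≡ 7 (mod 131)
7^2 = (7^1)^2 ≡ 7^2 = 49 ≡ 49 (mod 131)
7^4 = (7^2)^2 ≡ 49^2 = 2401 ≡ 43 (mod 131)
7^8 = (7^4)^2 ≡ 43^2 = 1849 ≡ 15 (mod 131)
7^11 = 7^8 · 7^2 · 7^1 ≡ 15 · 49 · 7 ≡ 36 (mod 131).
So M = 36. Alice computes K = M^18 mod 131.
36^1 ≡ 36 (mod 131)
36^2 = (36^1)^2 ≡ 36^2 = 1296 ≡ 117 (mod 131)
36^4 = (36^2)^2 ≡ 117^2 = 13689 ≡ 65 (mod 131)
36^8 = (36^4)^2 ≡ 65^2 = 4225 ≡ 33 (mod 131)
36^16 = (36^8)^2 ≡ 33^2 = 1089 ≡ 41 (mod 131)
36^18 = 36^16 · 36^2 ≡ 41 · 117 ≡ 81 (mod 131).

81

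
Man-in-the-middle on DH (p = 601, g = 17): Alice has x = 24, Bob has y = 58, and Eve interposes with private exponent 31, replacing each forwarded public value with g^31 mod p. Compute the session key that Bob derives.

418

Bob receives Eve's public value M = 17^31 mod 601 instead of the honest one.
17^1 ≡ 17 (mod 601)
17^2 = (17^1)^2 ≡ 17^2 = 289 ≡ 289 (mod 601)
17^4 = (17^2)^2 ≡ 289^2 = 83521 ≡ 583 (mod 601)
17^8 = (17^4)^2 ≡ 583^2 = 339889 ≡ 324 (mod 601)
17^16 = (17^8)^2 ≡ 324^2 = 104976 ≡ 402 (mod 601)
17^31 = 17^16 · 17^8 · 17^4 · 17^2 · 17^1 ≡ 402 · 324 · 583 · 289 · 17 ≡ 279 (mod 601).
So M = 279. Bob computes K = M^58 mod 601.
279^1 ≡ 279 (mod 601)
279^2 = (279^1)^2 ≡ 279^2 = 77841 ≡ 312 (mod 601)
279^4 = (279^2)^2 ≡ 312^2 = 97344 ≡ 583 (mod 601)
279^8 = (279^4)^2 ≡ 583^2 = 339889 ≡ 324 (mod 601)
279^16 = (279^8)^2 ≡ 324^2 = 104976 ≡ 402 (mod 601)
279^32 = (279^16)^2 ≡ 402^2 = 161604 ≡ 536 (mod 601)
279^58 = 279^32 · 279^16 · 279^8 · 279^2 ≡ 536 · 402 · 324 · 312 ≡ 418 (mod 601).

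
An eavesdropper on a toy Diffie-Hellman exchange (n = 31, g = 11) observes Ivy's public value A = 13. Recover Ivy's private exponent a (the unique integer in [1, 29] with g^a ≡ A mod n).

Try successive powers of 11 modulo 31:
11^1 ≡ 11
11^2 ≡ 28
11^3 ≡ 29
11^4 ≡ 9
11^5 ≡ 6
11^6 ≡ 4
11^7 ≡ 13
Found: a = 7.

7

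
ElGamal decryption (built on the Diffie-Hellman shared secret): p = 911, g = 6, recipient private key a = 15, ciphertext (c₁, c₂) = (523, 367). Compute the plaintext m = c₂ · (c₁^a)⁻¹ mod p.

802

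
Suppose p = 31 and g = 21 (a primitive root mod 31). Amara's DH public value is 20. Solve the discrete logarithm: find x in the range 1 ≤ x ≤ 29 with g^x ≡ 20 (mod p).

Try successive powers of 21 modulo 31:
21^1 ≡ 21
21^2 ≡ 7
21^3 ≡ 23
21^4 ≡ 18
21^5 ≡ 6
21^6 ≡ 2
21^7 ≡ 11
21^8 ≡ 14
21^9 ≡ 15
21^10 ≡ 5
21^11 ≡ 12
21^12 ≡ 4
21^13 ≡ 22
21^14 ≡ 28
21^15 ≡ 30
21^16 ≡ 10
21^17 ≡ 24
21^18 ≡ 8
21^19 ≡ 13
21^20 ≡ 25
21^21 ≡ 29
21^22 ≡ 20
Found: x = 22.

22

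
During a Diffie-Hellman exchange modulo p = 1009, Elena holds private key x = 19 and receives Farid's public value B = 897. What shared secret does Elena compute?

Shared key K = 897^19 mod 1009.
897^1 ≡ 897 (mod 1009)
897^2 = (897^1)^2 ≡ 897^2 = 804609 ≡ 436 (mod 1009)
897^4 = (897^2)^2 ≡ 436^2 = 190096 ≡ 404 (mod 1009)
897^8 = (897^4)^2 ≡ 404^2 = 163216 ≡ 767 (mod 1009)
897^16 = (897^8)^2 ≡ 767^2 = 588289 ≡ 42 (mod 1009)
897^19 = 897^16 · 897^2 · 897^1 ≡ 42 · 436 · 897 ≡ 353 (mod 1009).

353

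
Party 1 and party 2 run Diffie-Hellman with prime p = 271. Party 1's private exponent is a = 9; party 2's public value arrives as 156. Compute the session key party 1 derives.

28

Shared key K = 156^9 mod 271.
156^1 ≡ 156 (mod 271)
156^2 = (156^1)^2 ≡ 156^2 = 24336 ≡ 217 (mod 271)
156^4 = (156^2)^2 ≡ 217^2 = 47089 ≡ 206 (mod 271)
156^8 = (156^4)^2 ≡ 206^2 = 42436 ≡ 160 (mod 271)
156^9 = 156^8 · 156^1 ≡ 160 · 156 ≡ 28 (mod 271).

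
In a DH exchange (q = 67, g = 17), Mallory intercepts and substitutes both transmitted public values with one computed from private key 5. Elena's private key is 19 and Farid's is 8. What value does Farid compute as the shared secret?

Farid receives Mallory's public value M = 17^5 mod 67 instead of the honest one.
17^1 ≡ 17 (mod 67)
17^2 = (17^1)^2 ≡ 17^2 = 289 ≡ 21 (mod 67)
17^4 = (17^2)^2 ≡ 21^2 = 441 ≡ 39 (mod 67)
17^5 = 17^4 · 17^1 ≡ 39 · 17 ≡ 60 (mod 67).
So M = 60. Farid computes K = M^8 mod 67.
60^1 ≡ 60 (mod 67)
60^2 = (60^1)^2 ≡ 60^2 = 3600 ≡ 49 (mod 67)
60^4 = (60^2)^2 ≡ 49^2 = 2401 ≡ 56 (mod 67)
60^8 = (60^4)^2 ≡ 56^2 = 3136 ≡ 54 (mod 67)

54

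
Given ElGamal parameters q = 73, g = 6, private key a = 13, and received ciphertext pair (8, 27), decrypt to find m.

49

Shared mask s = c₁^a mod q = 8^13 mod 73.
8^1 ≡ 8 (mod 73)
8^2 = (8^1)^2 ≡ 8^2 = 64 ≡ 64 (mod 73)
8^4 = (8^2)^2 ≡ 64^2 = 4096 ≡ 8 (mod 73)
8^8 = (8^4)^2 ≡ 8^2 = 64 ≡ 64 (mod 73)
8^13 = 8^8 · 8^4 · 8^1 ≡ 64 · 8 · 8 ≡ 8 (mod 73).
So s = 8; s⁻¹ ≡ 64 (mod 73).
m = c₂ · s⁻¹ mod 73 = 27 · 64 mod 73 = 49.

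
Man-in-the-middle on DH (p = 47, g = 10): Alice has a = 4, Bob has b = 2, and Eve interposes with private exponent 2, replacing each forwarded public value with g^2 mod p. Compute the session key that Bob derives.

36

Bob receives Eve's public value M = 10^2 mod 47 instead of the honest one.
10^1 ≡ 10 (mod 47)
10^2 = (10^1)^2 ≡ 10^2 = 100 ≡ 6 (mod 47)
So M = 6. Bob computes K = M^2 mod 47.
6^1 ≡ 6 (mod 47)
6^2 = (6^1)^2 ≡ 6^2 = 36 ≡ 36 (mod 47)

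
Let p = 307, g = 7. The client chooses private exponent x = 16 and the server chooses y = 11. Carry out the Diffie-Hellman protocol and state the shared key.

The client sends A = g^x mod p = 7^16 mod 307.
7^1 ≡ 7 (mod 307)
7^2 = (7^1)^2 ≡ 7^2 = 49 ≡ 49 (mod 307)
7^4 = (7^2)^2 ≡ 49^2 = 2401 ≡ 252 (mod 307)
7^8 = (7^4)^2 ≡ 252^2 = 63504 ≡ 262 (mod 307)
7^16 = (7^8)^2 ≡ 262^2 = 68644 ≡ 183 (mod 307)
So A = 183. The server then computes K = A^y mod p = 183^11 mod 307.
183^1 ≡ 183 (mod 307)
183^2 = (183^1)^2 ≡ 183^2 = 33489 ≡ 26 (mod 307)
183^4 = (183^2)^2 ≡ 26^2 = 676 ≡ 62 (mod 307)
183^8 = (183^4)^2 ≡ 62^2 = 3844 ≡ 160 (mod 307)
183^11 = 183^8 · 183^2 · 183^1 ≡ 160 · 26 · 183 ≡ 227 (mod 307).

227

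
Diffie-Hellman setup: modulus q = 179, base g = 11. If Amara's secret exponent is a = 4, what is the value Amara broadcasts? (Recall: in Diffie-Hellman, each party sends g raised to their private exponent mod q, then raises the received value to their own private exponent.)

142

Public value = 11^4 mod 179.
11^1 ≡ 11 (mod 179)
11^2 = (11^1)^2 ≡ 11^2 = 121 ≡ 121 (mod 179)
11^4 = (11^2)^2 ≡ 121^2 = 14641 ≡ 142 (mod 179)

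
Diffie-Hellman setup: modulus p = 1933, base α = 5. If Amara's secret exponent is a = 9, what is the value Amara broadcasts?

Public value = 5^9 (mod 1933).
5^1 ≡ 5 (mod 1933)
5^2 = (5^1)^2 ≡ 5^2 = 25 ≡ 25 (mod 1933)
5^4 = (5^2)^2 ≡ 25^2 = 625 ≡ 625 (mod 1933)
5^8 = (5^4)^2 ≡ 625^2 = 390625 ≡ 159 (mod 1933)
5^9 = 5^8 · 5^1 ≡ 159 · 5 ≡ 795 (mod 1933).

795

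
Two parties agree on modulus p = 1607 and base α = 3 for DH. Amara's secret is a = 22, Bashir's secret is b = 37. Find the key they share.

Amara sends A = α^a mod p = 3^22 mod 1607.
3^1 ≡ 3 (mod 1607)
3^2 = (3^1)^2 ≡ 3^2 = 9 ≡ 9 (mod 1607)
3^4 = (3^2)^2 ≡ 9^2 = 81 ≡ 81 (mod 1607)
3^8 = (3^4)^2 ≡ 81^2 = 6561 ≡ 133 (mod 1607)
3^16 = (3^8)^2 ≡ 133^2 = 17689 ≡ 12 (mod 1607)
3^22 = 3^16 · 3^4 · 3^2 ≡ 12 · 81 · 9 ≡ 713 (mod 1607).
So A = 713. Bashir then computes K = A^b mod p = 713^37 mod 1607.
713^1 ≡ 713 (mod 1607)
713^2 = (713^1)^2 ≡ 713^2 = 508369 ≡ 557 (mod 1607)
713^4 = (713^2)^2 ≡ 557^2 = 310249 ≡ 98 (mod 1607)
713^8 = (713^4)^2 ≡ 98^2 = 9604 ≡ 1569 (mod 1607)
713^16 = (713^8)^2 ≡ 1569^2 = 2461761 ≡ 1444 (mod 1607)
713^32 = (713^16)^2 ≡ 1444^2 = 2085136 ≡ 857 (mod 1607)
713^37 = 713^32 · 713^4 · 713^1 ≡ 857 · 98 · 713 ≡ 377 (mod 1607).

377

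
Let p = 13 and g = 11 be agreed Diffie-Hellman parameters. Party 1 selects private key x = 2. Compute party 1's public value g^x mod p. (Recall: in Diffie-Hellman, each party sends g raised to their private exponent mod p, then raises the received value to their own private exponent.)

4

Public value = 11^2 mod 13.
11^1 ≡ 11 (mod 13)
11^2 = (11^1)^2 ≡ 11^2 = 121 ≡ 4 (mod 13)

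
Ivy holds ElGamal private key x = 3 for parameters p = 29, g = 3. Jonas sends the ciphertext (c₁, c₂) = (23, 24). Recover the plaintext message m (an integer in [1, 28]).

Shared mask s = c₁^x mod p = 23^3 mod 29.
23^1 ≡ 23 (mod 29)
23^2 = (23^1)^2 ≡ 23^2 = 529 ≡ 7 (mod 29)
23^3 = 23^2 · 23^1 ≡ 7 · 23 ≡ 16 (mod 29).
So s = 16; s⁻¹ ≡ 20 (mod 29).
m = c₂ · s⁻¹ mod 29 = 24 · 20 mod 29 = 16.

16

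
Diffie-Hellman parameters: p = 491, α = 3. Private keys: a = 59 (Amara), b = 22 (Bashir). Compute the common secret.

Bashir sends B = α^b mod p = 3^22 mod 491.
3^1 ≡ 3 (mod 491)
3^2 = (3^1)^2 ≡ 3^2 = 9 ≡ 9 (mod 491)
3^4 = (3^2)^2 ≡ 9^2 = 81 ≡ 81 (mod 491)
3^8 = (3^4)^2 ≡ 81^2 = 6561 ≡ 178 (mod 491)
3^16 = (3^8)^2 ≡ 178^2 = 31684 ≡ 260 (mod 491)
3^22 = 3^16 · 3^4 · 3^2 ≡ 260 · 81 · 9 ≡ 14 (mod 491).
So B = 14. Amara then computes K = B^a mod p = 14^59 mod 491.
14^1 ≡ 14 (mod 491)
14^2 = (14^1)^2 ≡ 14^2 = 196 ≡ 196 (mod 491)
14^4 = (14^2)^2 ≡ 196^2 = 38416 ≡ 118 (mod 491)
14^8 = (14^4)^2 ≡ 118^2 = 13924 ≡ 176 (mod 491)
14^16 = (14^8)^2 ≡ 176^2 = 30976 ≡ 43 (mod 491)
14^32 = (14^16)^2 ≡ 43^2 = 1849 ≡ 376 (mod 491)
14^59 = 14^32 · 14^16 · 14^8 · 14^2 · 14^1 ≡ 376 · 43 · 176 · 196 · 14 ≡ 126 (mod 491).

126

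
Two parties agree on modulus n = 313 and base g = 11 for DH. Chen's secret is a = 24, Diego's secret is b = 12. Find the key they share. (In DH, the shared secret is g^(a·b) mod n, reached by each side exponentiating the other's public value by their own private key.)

277

Diego sends B = g^b mod n = 11^12 mod 313.
11^1 ≡ 11 (mod 313)
11^2 = (11^1)^2 ≡ 11^2 = 121 ≡ 121 (mod 313)
11^4 = (11^2)^2 ≡ 121^2 = 14641 ≡ 243 (mod 313)
11^8 = (11^4)^2 ≡ 243^2 = 59049 ≡ 205 (mod 313)
11^12 = 11^8 · 11^4 ≡ 205 · 243 ≡ 48 (mod 313).
So B = 48. Chen then computes K = B^a mod n = 48^24 mod 313.
48^1 ≡ 48 (mod 313)
48^2 = (48^1)^2 ≡ 48^2 = 2304 ≡ 113 (mod 313)
48^4 = (48^2)^2 ≡ 113^2 = 12769 ≡ 249 (mod 313)
48^8 = (48^4)^2 ≡ 249^2 = 62001 ≡ 27 (mod 313)
48^16 = (48^8)^2 ≡ 27^2 = 729 ≡ 103 (mod 313)
48^24 = 48^16 · 48^8 ≡ 103 · 27 ≡ 277 (mod 313).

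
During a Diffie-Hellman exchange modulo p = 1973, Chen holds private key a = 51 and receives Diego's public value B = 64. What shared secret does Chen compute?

607

Shared key K = 64^51 mod 1973.
64^1 ≡ 64 (mod 1973)
64^2 = (64^1)^2 ≡ 64^2 = 4096 ≡ 150 (mod 1973)
64^4 = (64^2)^2 ≡ 150^2 = 22500 ≡ 797 (mod 1973)
64^8 = (64^4)^2 ≡ 797^2 = 635209 ≡ 1876 (mod 1973)
64^16 = (64^8)^2 ≡ 1876^2 = 3519376 ≡ 1517 (mod 1973)
64^32 = (64^16)^2 ≡ 1517^2 = 2301289 ≡ 771 (mod 1973)
64^51 = 64^32 · 64^16 · 64^2 · 64^1 ≡ 771 · 1517 · 150 · 64 ≡ 607 (mod 1973).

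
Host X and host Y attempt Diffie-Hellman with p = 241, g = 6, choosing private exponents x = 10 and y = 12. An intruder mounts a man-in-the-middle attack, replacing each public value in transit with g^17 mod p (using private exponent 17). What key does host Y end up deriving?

91

Host Y receives an intruder's public value M = 6^17 mod 241 instead of the honest one.
6^1 ≡ 6 (mod 241)
6^2 = (6^1)^2 ≡ 6^2 = 36 ≡ 36 (mod 241)
6^4 = (6^2)^2 ≡ 36^2 = 1296 ≡ 91 (mod 241)
6^8 = (6^4)^2 ≡ 91^2 = 8281 ≡ 87 (mod 241)
6^16 = (6^8)^2 ≡ 87^2 = 7569 ≡ 98 (mod 241)
6^17 = 6^16 · 6^1 ≡ 98 · 6 ≡ 106 (mod 241).
So M = 106. Host Y computes K = M^12 mod 241.
106^1 ≡ 106 (mod 241)
106^2 = (106^1)^2 ≡ 106^2 = 11236 ≡ 150 (mod 241)
106^4 = (106^2)^2 ≡ 150^2 = 22500 ≡ 87 (mod 241)
106^8 = (106^4)^2 ≡ 87^2 = 7569 ≡ 98 (mod 241)
106^12 = 106^8 · 106^4 ≡ 98 · 87 ≡ 91 (mod 241).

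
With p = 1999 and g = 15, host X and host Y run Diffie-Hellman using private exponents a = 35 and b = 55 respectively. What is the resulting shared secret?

835

Host Y sends B = g^b mod p = 15^55 mod 1999.
15^1 ≡ 15 (mod 1999)
15^2 = (15^1)^2 ≡ 15^2 = 225 ≡ 225 (mod 1999)
15^4 = (15^2)^2 ≡ 225^2 = 50625 ≡ 650 (mod 1999)
15^8 = (15^4)^2 ≡ 650^2 = 422500 ≡ 711 (mod 1999)
15^16 = (15^8)^2 ≡ 711^2 = 505521 ≡ 1773 (mod 1999)
15^32 = (15^16)^2 ≡ 1773^2 = 3143529 ≡ 1101 (mod 1999)
15^55 = 15^32 · 15^16 · 15^4 · 15^2 · 15^1 ≡ 1101 · 1773 · 650 · 225 · 15 ≡ 947 (mod 1999).
So B = 947. Host X then computes K = B^a mod p = 947^35 mod 1999.
947^1 ≡ 947 (mod 1999)
947^2 = (947^1)^2 ≡ 947^2 = 896809 ≡ 1257 (mod 1999)
947^4 = (947^2)^2 ≡ 1257^2 = 1580049 ≡ 839 (mod 1999)
947^8 = (947^4)^2 ≡ 839^2 = 703921 ≡ 273 (mod 1999)
947^16 = (947^8)^2 ≡ 273^2 = 74529 ≡ 566 (mod 1999)
947^32 = (947^16)^2 ≡ 566^2 = 320356 ≡ 516 (mod 1999)
947^35 = 947^32 · 947^2 · 947^1 ≡ 516 · 1257 · 947 ≡ 835 (mod 1999).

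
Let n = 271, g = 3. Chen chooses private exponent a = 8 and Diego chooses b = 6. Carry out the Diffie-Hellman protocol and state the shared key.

Chen sends A = g^a mod n = 3^8 mod 271.
3^1 ≡ 3 (mod 271)
3^2 = (3^1)^2 ≡ 3^2 = 9 ≡ 9 (mod 271)
3^4 = (3^2)^2 ≡ 9^2 = 81 ≡ 81 (mod 271)
3^8 = (3^4)^2 ≡ 81^2 = 6561 ≡ 57 (mod 271)
So A = 57. Diego then computes K = A^b mod n = 57^6 mod 271.
57^1 ≡ 57 (mod 271)
57^2 = (57^1)^2 ≡ 57^2 = 3249 ≡ 268 (mod 271)
57^4 = (57^2)^2 ≡ 268^2 = 71824 ≡ 9 (mod 271)
57^6 = 57^4 · 57^2 ≡ 9 · 268 ≡ 244 (mod 271).

244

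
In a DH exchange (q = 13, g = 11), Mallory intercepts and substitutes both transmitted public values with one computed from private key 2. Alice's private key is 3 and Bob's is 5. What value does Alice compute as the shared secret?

Alice receives Mallory's public value M = 11^2 mod 13 instead of the honest one.
11^1 ≡ 11 (mod 13)
11^2 = (11^1)^2 ≡ 11^2 = 121 ≡ 4 (mod 13)
So M = 4. Alice computes K = M^3 mod 13.
4^1 ≡ 4 (mod 13)
4^2 = (4^1)^2 ≡ 4^2 = 16 ≡ 3 (mod 13)
4^3 = 4^2 · 4^1 ≡ 3 · 4 ≡ 12 (mod 13).

12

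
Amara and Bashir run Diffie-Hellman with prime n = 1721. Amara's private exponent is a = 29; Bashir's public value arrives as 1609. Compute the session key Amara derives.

943

Shared key K = 1609^29 mod 1721.
1609^1 ≡ 1609 (mod 1721)
1609^2 = (1609^1)^2 ≡ 1609^2 = 2588881 ≡ 497 (mod 1721)
1609^4 = (1609^2)^2 ≡ 497^2 = 247009 ≡ 906 (mod 1721)
1609^8 = (1609^4)^2 ≡ 906^2 = 820836 ≡ 1640 (mod 1721)
1609^16 = (1609^8)^2 ≡ 1640^2 = 2689600 ≡ 1398 (mod 1721)
1609^29 = 1609^16 · 1609^8 · 1609^4 · 1609^1 ≡ 1398 · 1640 · 906 · 1609 ≡ 943 (mod 1721).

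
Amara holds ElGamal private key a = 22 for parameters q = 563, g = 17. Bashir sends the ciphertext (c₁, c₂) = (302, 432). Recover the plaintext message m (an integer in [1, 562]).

532

Shared mask s = c₁^a mod q = 302^22 mod 563.
302^1 ≡ 302 (mod 563)
302^2 = (302^1)^2 ≡ 302^2 = 91204 ≡ 561 (mod 563)
302^4 = (302^2)^2 ≡ 561^2 = 314721 ≡ 4 (mod 563)
302^8 = (302^4)^2 ≡ 4^2 = 16 ≡ 16 (mod 563)
302^16 = (302^8)^2 ≡ 16^2 = 256 ≡ 256 (mod 563)
302^22 = 302^16 · 302^4 · 302^2 ≡ 256 · 4 · 561 ≡ 204 (mod 563).
So s = 204; s⁻¹ ≡ 69 (mod 563).
m = c₂ · s⁻¹ mod 563 = 432 · 69 mod 563 = 532.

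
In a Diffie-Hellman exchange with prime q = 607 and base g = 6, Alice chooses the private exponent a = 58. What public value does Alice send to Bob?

204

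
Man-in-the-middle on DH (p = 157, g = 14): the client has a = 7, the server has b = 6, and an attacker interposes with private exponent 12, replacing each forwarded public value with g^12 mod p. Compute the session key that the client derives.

130

The client receives an attacker's public value M = 14^12 mod 157 instead of the honest one.
14^1 ≡ 14 (mod 157)
14^2 = (14^1)^2 ≡ 14^2 = 196 ≡ 39 (mod 157)
14^4 = (14^2)^2 ≡ 39^2 = 1521 ≡ 108 (mod 157)
14^8 = (14^4)^2 ≡ 108^2 = 11664 ≡ 46 (mod 157)
14^12 = 14^8 · 14^4 ≡ 46 · 108 ≡ 101 (mod 157).
So M = 101. The client computes K = M^7 mod 157.
101^1 ≡ 101 (mod 157)
101^2 = (101^1)^2 ≡ 101^2 = 10201 ≡ 153 (mod 157)
101^4 = (101^2)^2 ≡ 153^2 = 23409 ≡ 16 (mod 157)
101^7 = 101^4 · 101^2 · 101^1 ≡ 16 · 153 · 101 ≡ 130 (mod 157).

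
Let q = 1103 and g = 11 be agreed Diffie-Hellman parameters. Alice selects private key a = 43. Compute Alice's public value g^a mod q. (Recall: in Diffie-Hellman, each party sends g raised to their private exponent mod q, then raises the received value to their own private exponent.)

705

Public value = 11^43 mod 1103.
11^1 ≡ 11 (mod 1103)
11^2 = (11^1)^2 ≡ 11^2 = 121 ≡ 121 (mod 1103)
11^4 = (11^2)^2 ≡ 121^2 = 14641 ≡ 302 (mod 1103)
11^8 = (11^4)^2 ≡ 302^2 = 91204 ≡ 758 (mod 1103)
11^16 = (11^8)^2 ≡ 758^2 = 574564 ≡ 1004 (mod 1103)
11^32 = (11^16)^2 ≡ 1004^2 = 1008016 ≡ 977 (mod 1103)
11^43 = 11^32 · 11^8 · 11^2 · 11^1 ≡ 977 · 758 · 121 · 11 ≡ 705 (mod 1103).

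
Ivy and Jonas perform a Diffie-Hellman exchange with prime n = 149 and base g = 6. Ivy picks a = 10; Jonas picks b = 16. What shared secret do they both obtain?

63

Jonas sends B = g^b mod n = 6^16 mod 149.
6^1 ≡ 6 (mod 149)
6^2 = (6^1)^2 ≡ 6^2 = 36 ≡ 36 (mod 149)
6^4 = (6^2)^2 ≡ 36^2 = 1296 ≡ 104 (mod 149)
6^8 = (6^4)^2 ≡ 104^2 = 10816 ≡ 88 (mod 149)
6^16 = (6^8)^2 ≡ 88^2 = 7744 ≡ 145 (mod 149)
So B = 145. Ivy then computes K = B^a mod n = 145^10 mod 149.
145^1 ≡ 145 (mod 149)
145^2 = (145^1)^2 ≡ 145^2 = 21025 ≡ 16 (mod 149)
145^4 = (145^2)^2 ≡ 16^2 = 256 ≡ 107 (mod 149)
145^8 = (145^4)^2 ≡ 107^2 = 11449 ≡ 125 (mod 149)
145^10 = 145^8 · 145^2 ≡ 125 · 16 ≡ 63 (mod 149).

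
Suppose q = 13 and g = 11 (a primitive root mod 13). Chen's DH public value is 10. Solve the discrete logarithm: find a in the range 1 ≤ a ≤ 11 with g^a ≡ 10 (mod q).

Try successive powers of 11 modulo 13:
11^1 ≡ 11
11^2 ≡ 4
11^3 ≡ 5
11^4 ≡ 3
11^5 ≡ 7
11^6 ≡ 12
11^7 ≡ 2
11^8 ≡ 9
11^9 ≡ 8
11^10 ≡ 10
Found: a = 10.

10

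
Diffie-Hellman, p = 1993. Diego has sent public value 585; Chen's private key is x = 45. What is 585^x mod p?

1792

Shared key K = 585^45 mod 1993.
585^1 ≡ 585 (mod 1993)
585^2 = (585^1)^2 ≡ 585^2 = 342225 ≡ 1422 (mod 1993)
585^4 = (585^2)^2 ≡ 1422^2 = 2022084 ≡ 1182 (mod 1993)
585^8 = (585^4)^2 ≡ 1182^2 = 1397124 ≡ 31 (mod 1993)
585^16 = (585^8)^2 ≡ 31^2 = 961 ≡ 961 (mod 1993)
585^32 = (585^16)^2 ≡ 961^2 = 923521 ≡ 762 (mod 1993)
585^45 = 585^32 · 585^8 · 585^4 · 585^1 ≡ 762 · 31 · 1182 · 585 ≡ 1792 (mod 1993).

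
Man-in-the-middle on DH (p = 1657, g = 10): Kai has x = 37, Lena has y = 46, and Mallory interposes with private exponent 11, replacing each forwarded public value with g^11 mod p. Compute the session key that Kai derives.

1169

Kai receives Mallory's public value M = 10^11 mod 1657 instead of the honest one.
10^1 ≡ 10 (mod 1657)
10^2 = (10^1)^2 ≡ 10^2 = 100 ≡ 100 (mod 1657)
10^4 = (10^2)^2 ≡ 100^2 = 10000 ≡ 58 (mod 1657)
10^8 = (10^4)^2 ≡ 58^2 = 3364 ≡ 50 (mod 1657)
10^11 = 10^8 · 10^2 · 10^1 ≡ 50 · 100 · 10 ≡ 290 (mod 1657).
So M = 290. Kai computes K = M^37 mod 1657.
290^1 ≡ 290 (mod 1657)
290^2 = (290^1)^2 ≡ 290^2 = 84100 ≡ 1250 (mod 1657)
290^4 = (290^2)^2 ≡ 1250^2 = 1562500 ≡ 1606 (mod 1657)
290^8 = (290^4)^2 ≡ 1606^2 = 2579236 ≡ 944 (mod 1657)
290^16 = (290^8)^2 ≡ 944^2 = 891136 ≡ 1327 (mod 1657)
290^32 = (290^16)^2 ≡ 1327^2 = 1760929 ≡ 1195 (mod 1657)
290^37 = 290^32 · 290^4 · 290^1 ≡ 1195 · 1606 · 290 ≡ 1169 (mod 1657).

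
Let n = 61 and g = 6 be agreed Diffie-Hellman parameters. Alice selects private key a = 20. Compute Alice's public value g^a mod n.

47

Public value = 6^20 mod 61.
6^1 ≡ 6 (mod 61)
6^2 = (6^1)^2 ≡ 6^2 = 36 ≡ 36 (mod 61)
6^4 = (6^2)^2 ≡ 36^2 = 1296 ≡ 15 (mod 61)
6^8 = (6^4)^2 ≡ 15^2 = 225 ≡ 42 (mod 61)
6^16 = (6^8)^2 ≡ 42^2 = 1764 ≡ 56 (mod 61)
6^20 = 6^16 · 6^4 ≡ 56 · 15 ≡ 47 (mod 61).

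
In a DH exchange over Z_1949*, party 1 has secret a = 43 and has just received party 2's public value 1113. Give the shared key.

930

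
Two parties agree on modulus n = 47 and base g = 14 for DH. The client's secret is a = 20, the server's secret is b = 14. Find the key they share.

The client sends A = g^a mod n = 14^20 mod 47.
14^1 ≡ 14 (mod 47)
14^2 = (14^1)^2 ≡ 14^2 = 196 ≡ 8 (mod 47)
14^4 = (14^2)^2 ≡ 8^2 = 64 ≡ 17 (mod 47)
14^8 = (14^4)^2 ≡ 17^2 = 289 ≡ 7 (mod 47)
14^16 = (14^8)^2 ≡ 7^2 = 49 ≡ 2 (mod 47)
14^20 = 14^16 · 14^4 ≡ 2 · 17 ≡ 34 (mod 47).
So A = 34. The server then computes K = A^b mod n = 34^14 mod 47.
34^1 ≡ 34 (mod 47)
34^2 = (34^1)^2 ≡ 34^2 = 1156 ≡ 28 (mod 47)
34^4 = (34^2)^2 ≡ 28^2 = 784 ≡ 32 (mod 47)
34^8 = (34^4)^2 ≡ 32^2 = 1024 ≡ 37 (mod 47)
34^14 = 34^8 · 34^4 · 34^2 ≡ 37 · 32 · 28 ≡ 17 (mod 47).

17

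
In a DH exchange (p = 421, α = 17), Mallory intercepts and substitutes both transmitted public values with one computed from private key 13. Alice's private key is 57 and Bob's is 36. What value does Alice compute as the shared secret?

Alice receives Mallory's public value M = 17^13 mod 421 instead of the honest one.
17^1 ≡ 17 (mod 421)
17^2 = (17^1)^2 ≡ 17^2 = 289 ≡ 289 (mod 421)
17^4 = (17^2)^2 ≡ 289^2 = 83521 ≡ 163 (mod 421)
17^8 = (17^4)^2 ≡ 163^2 = 26569 ≡ 46 (mod 421)
17^13 = 17^8 · 17^4 · 17^1 ≡ 46 · 163 · 17 ≡ 324 (mod 421).
So M = 324. Alice computes K = M^57 mod 421.
324^1 ≡ 324 (mod 421)
324^2 = (324^1)^2 ≡ 324^2 = 104976 ≡ 147 (mod 421)
324^4 = (324^2)^2 ≡ 147^2 = 21609 ≡ 138 (mod 421)
324^8 = (324^4)^2 ≡ 138^2 = 19044 ≡ 99 (mod 421)
324^16 = (324^8)^2 ≡ 99^2 = 9801 ≡ 118 (mod 421)
324^32 = (324^16)^2 ≡ 118^2 = 13924 ≡ 31 (mod 421)
324^57 = 324^32 · 324^16 · 324^8 · 324^1 ≡ 31 · 118 · 99 · 324 ≡ 45 (mod 421).

45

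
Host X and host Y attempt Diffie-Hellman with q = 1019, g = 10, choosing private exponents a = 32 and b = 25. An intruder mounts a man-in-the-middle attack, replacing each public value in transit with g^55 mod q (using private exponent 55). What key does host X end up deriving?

Host X receives an intruder's public value M = 10^55 mod 1019 instead of the honest one.
10^1 ≡ 10 (mod 1019)
10^2 = (10^1)^2 ≡ 10^2 = 100 ≡ 100 (mod 1019)
10^4 = (10^2)^2 ≡ 100^2 = 10000 ≡ 829 (mod 1019)
10^8 = (10^4)^2 ≡ 829^2 = 687241 ≡ 435 (mod 1019)
10^16 = (10^8)^2 ≡ 435^2 = 189225 ≡ 710 (mod 1019)
10^32 = (10^16)^2 ≡ 710^2 = 504100 ≡ 714 (mod 1019)
10^55 = 10^32 · 10^16 · 10^4 · 10^2 · 10^1 ≡ 714 · 710 · 829 · 100 · 10 ≡ 730 (mod 1019).
So M = 730. Host X computes K = M^32 mod 1019.
730^1 ≡ 730 (mod 1019)
730^2 = (730^1)^2 ≡ 730^2 = 532900 ≡ 982 (mod 1019)
730^4 = (730^2)^2 ≡ 982^2 = 964324 ≡ 350 (mod 1019)
730^8 = (730^4)^2 ≡ 350^2 = 122500 ≡ 220 (mod 1019)
730^16 = (730^8)^2 ≡ 220^2 = 48400 ≡ 507 (mod 1019)
730^32 = (730^16)^2 ≡ 507^2 = 257049 ≡ 261 (mod 1019)

261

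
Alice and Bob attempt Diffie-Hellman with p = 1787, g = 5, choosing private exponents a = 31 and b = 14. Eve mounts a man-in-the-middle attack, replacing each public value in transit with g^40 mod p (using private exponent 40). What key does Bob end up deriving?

Bob receives Eve's public value M = 5^40 mod 1787 instead of the honest one.
5^1 ≡ 5 (mod 1787)
5^2 = (5^1)^2 ≡ 5^2 = 25 ≡ 25 (mod 1787)
5^4 = (5^2)^2 ≡ 25^2 = 625 ≡ 625 (mod 1787)
5^8 = (5^4)^2 ≡ 625^2 = 390625 ≡ 1059 (mod 1787)
5^16 = (5^8)^2 ≡ 1059^2 = 1121481 ≡ 1032 (mod 1787)
5^32 = (5^16)^2 ≡ 1032^2 = 1065024 ≡ 1759 (mod 1787)
5^40 = 5^32 · 5^8 ≡ 1759 · 1059 ≡ 727 (mod 1787).
So M = 727. Bob computes K = M^14 mod 1787.
727^1 ≡ 727 (mod 1787)
727^2 = (727^1)^2 ≡ 727^2 = 528529 ≡ 1364 (mod 1787)
727^4 = (727^2)^2 ≡ 1364^2 = 1860496 ≡ 229 (mod 1787)
727^8 = (727^4)^2 ≡ 229^2 = 52441 ≡ 618 (mod 1787)
727^14 = 727^8 · 727^4 · 727^2 ≡ 618 · 229 · 1364 ≡ 694 (mod 1787).

694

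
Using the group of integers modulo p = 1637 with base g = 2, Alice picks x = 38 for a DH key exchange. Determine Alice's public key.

Public value = 2^38 (mod 1637).
2^1 ≡ 2 (mod 1637)
2^2 = (2^1)^2 ≡ 2^2 = 4 ≡ 4 (mod 1637)
2^4 = (2^2)^2 ≡ 4^2 = 16 ≡ 16 (mod 1637)
2^8 = (2^4)^2 ≡ 16^2 = 256 ≡ 256 (mod 1637)
2^16 = (2^8)^2 ≡ 256^2 = 65536 ≡ 56 (mod 1637)
2^32 = (2^16)^2 ≡ 56^2 = 3136 ≡ 1499 (mod 1637)
2^38 = 2^32 · 2^4 · 2^2 ≡ 1499 · 16 · 4 ≡ 990 (mod 1637).

990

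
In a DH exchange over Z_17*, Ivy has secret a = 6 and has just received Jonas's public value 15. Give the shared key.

Shared key K = 15^6 mod 17.
15^1 ≡ 15 (mod 17)
15^2 = (15^1)^2 ≡ 15^2 = 225 ≡ 4 (mod 17)
15^4 = (15^2)^2 ≡ 4^2 = 16 ≡ 16 (mod 17)
15^6 = 15^4 · 15^2 ≡ 16 · 4 ≡ 13 (mod 17).

13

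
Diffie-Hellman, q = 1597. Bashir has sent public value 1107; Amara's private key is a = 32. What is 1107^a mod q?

Shared key K = 1107^32 mod 1597.
1107^1 ≡ 1107 (mod 1597)
1107^2 = (1107^1)^2 ≡ 1107^2 = 1225449 ≡ 550 (mod 1597)
1107^4 = (1107^2)^2 ≡ 550^2 = 302500 ≡ 667 (mod 1597)
1107^8 = (1107^4)^2 ≡ 667^2 = 444889 ≡ 923 (mod 1597)
1107^16 = (1107^8)^2 ≡ 923^2 = 851929 ≡ 728 (mod 1597)
1107^32 = (1107^16)^2 ≡ 728^2 = 529984 ≡ 1377 (mod 1597)

1377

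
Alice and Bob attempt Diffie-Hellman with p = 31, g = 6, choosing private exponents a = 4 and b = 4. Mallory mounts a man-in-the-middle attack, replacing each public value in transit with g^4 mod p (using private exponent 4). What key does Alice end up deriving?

Alice receives Mallory's public value M = 6^4 mod 31 instead of the honest one.
6^1 ≡ 6 (mod 31)
6^2 = (6^1)^2 ≡ 6^2 = 36 ≡ 5 (mod 31)
6^4 = (6^2)^2 ≡ 5^2 = 25 ≡ 25 (mod 31)
So M = 25. Alice computes K = M^4 mod 31.
25^1 ≡ 25 (mod 31)
25^2 = (25^1)^2 ≡ 25^2 = 625 ≡ 5 (mod 31)
25^4 = (25^2)^2 ≡ 5^2 = 25 ≡ 25 (mod 31)

25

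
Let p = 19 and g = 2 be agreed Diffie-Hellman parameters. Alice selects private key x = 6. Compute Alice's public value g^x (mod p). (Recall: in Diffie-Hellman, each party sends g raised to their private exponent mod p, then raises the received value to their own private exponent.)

7

Public value = 2^6 (mod 19).
2^1 ≡ 2 (mod 19)
2^2 = (2^1)^2 ≡ 2^2 = 4 ≡ 4 (mod 19)
2^4 = (2^2)^2 ≡ 4^2 = 16 ≡ 16 (mod 19)
2^6 = 2^4 · 2^2 ≡ 16 · 4 ≡ 7 (mod 19).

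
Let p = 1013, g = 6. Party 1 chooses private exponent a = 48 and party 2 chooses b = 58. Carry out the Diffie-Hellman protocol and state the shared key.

6

Party 2 sends B = g^b mod p = 6^58 mod 1013.
6^1 ≡ 6 (mod 1013)
6^2 = (6^1)^2 ≡ 6^2 = 36 ≡ 36 (mod 1013)
6^4 = (6^2)^2 ≡ 36^2 = 1296 ≡ 283 (mod 1013)
6^8 = (6^4)^2 ≡ 283^2 = 80089 ≡ 62 (mod 1013)
6^16 = (6^8)^2 ≡ 62^2 = 3844 ≡ 805 (mod 1013)
6^32 = (6^16)^2 ≡ 805^2 = 648025 ≡ 718 (mod 1013)
6^58 = 6^32 · 6^16 · 6^8 · 6^2 ≡ 718 · 805 · 62 · 36 ≡ 959 (mod 1013).
So B = 959. Party 1 then computes K = B^a mod p = 959^48 mod 1013.
959^1 ≡ 959 (mod 1013)
959^2 = (959^1)^2 ≡ 959^2 = 919681 ≡ 890 (mod 1013)
959^4 = (959^2)^2 ≡ 890^2 = 792100 ≡ 947 (mod 1013)
959^8 = (959^4)^2 ≡ 947^2 = 896809 ≡ 304 (mod 1013)
959^16 = (959^8)^2 ≡ 304^2 = 92416 ≡ 233 (mod 1013)
959^32 = (959^16)^2 ≡ 233^2 = 54289 ≡ 600 (mod 1013)
959^48 = 959^32 · 959^16 ≡ 600 · 233 ≡ 6 (mod 1013).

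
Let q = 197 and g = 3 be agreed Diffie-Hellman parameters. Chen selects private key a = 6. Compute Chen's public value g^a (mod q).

Public value = 3^6 (mod 197).
3^1 ≡ 3 (mod 197)
3^2 = (3^1)^2 ≡ 3^2 = 9 ≡ 9 (mod 197)
3^4 = (3^2)^2 ≡ 9^2 = 81 ≡ 81 (mod 197)
3^6 = 3^4 · 3^2 ≡ 81 · 9 ≡ 138 (mod 197).

138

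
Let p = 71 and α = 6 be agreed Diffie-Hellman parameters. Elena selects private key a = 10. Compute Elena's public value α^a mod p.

Public value = 6^10 mod 71.
6^1 ≡ 6 (mod 71)
6^2 = (6^1)^2 ≡ 6^2 = 36 ≡ 36 (mod 71)
6^4 = (6^2)^2 ≡ 36^2 = 1296 ≡ 18 (mod 71)
6^8 = (6^4)^2 ≡ 18^2 = 324 ≡ 40 (mod 71)
6^10 = 6^8 · 6^2 ≡ 40 · 36 ≡ 20 (mod 71).

20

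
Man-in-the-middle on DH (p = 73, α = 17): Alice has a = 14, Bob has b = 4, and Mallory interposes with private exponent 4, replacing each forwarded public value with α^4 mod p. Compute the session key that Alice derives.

8

Alice receives Mallory's public value M = 17^4 mod 73 instead of the honest one.
17^1 ≡ 17 (mod 73)
17^2 = (17^1)^2 ≡ 17^2 = 289 ≡ 70 (mod 73)
17^4 = (17^2)^2 ≡ 70^2 = 4900 ≡ 9 (mod 73)
So M = 9. Alice computes K = M^14 mod 73.
9^1 ≡ 9 (mod 73)
9^2 = (9^1)^2 ≡ 9^2 = 81 ≡ 8 (mod 73)
9^4 = (9^2)^2 ≡ 8^2 = 64 ≡ 64 (mod 73)
9^8 = (9^4)^2 ≡ 64^2 = 4096 ≡ 8 (mod 73)
9^14 = 9^8 · 9^4 · 9^2 ≡ 8 · 64 · 8 ≡ 8 (mod 73).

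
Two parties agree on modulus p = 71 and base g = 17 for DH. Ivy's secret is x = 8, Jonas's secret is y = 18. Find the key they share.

25

Jonas sends B = g^y mod p = 17^18 mod 71.
17^1 ≡ 17 (mod 71)
17^2 = (17^1)^2 ≡ 17^2 = 289 ≡ 5 (mod 71)
17^4 = (17^2)^2 ≡ 5^2 = 25 ≡ 25 (mod 71)
17^8 = (17^4)^2 ≡ 25^2 = 625 ≡ 57 (mod 71)
17^16 = (17^8)^2 ≡ 57^2 = 3249 ≡ 54 (mod 71)
17^18 = 17^16 · 17^2 ≡ 54 · 5 ≡ 57 (mod 71).
So B = 57. Ivy then computes K = B^x mod p = 57^8 mod 71.
57^1 ≡ 57 (mod 71)
57^2 = (57^1)^2 ≡ 57^2 = 3249 ≡ 54 (mod 71)
57^4 = (57^2)^2 ≡ 54^2 = 2916 ≡ 5 (mod 71)
57^8 = (57^4)^2 ≡ 5^2 = 25 ≡ 25 (mod 71)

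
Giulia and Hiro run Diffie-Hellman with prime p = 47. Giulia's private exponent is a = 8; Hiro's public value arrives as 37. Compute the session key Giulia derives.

Shared key K = 37^8 mod 47.
37^1 ≡ 37 (mod 47)
37^2 = (37^1)^2 ≡ 37^2 = 1369 ≡ 6 (mod 47)
37^4 = (37^2)^2 ≡ 6^2 = 36 ≡ 36 (mod 47)
37^8 = (37^4)^2 ≡ 36^2 = 1296 ≡ 27 (mod 47)

27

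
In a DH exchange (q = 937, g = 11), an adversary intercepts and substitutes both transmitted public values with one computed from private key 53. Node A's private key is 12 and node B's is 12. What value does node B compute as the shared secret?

58

Node B receives an adversary's public value M = 11^53 mod 937 instead of the honest one.
11^1 ≡ 11 (mod 937)
11^2 = (11^1)^2 ≡ 11^2 = 121 ≡ 121 (mod 937)
11^4 = (11^2)^2 ≡ 121^2 = 14641 ≡ 586 (mod 937)
11^8 = (11^4)^2 ≡ 586^2 = 343396 ≡ 454 (mod 937)
11^16 = (11^8)^2 ≡ 454^2 = 206116 ≡ 913 (mod 937)
11^32 = (11^16)^2 ≡ 913^2 = 833569 ≡ 576 (mod 937)
11^53 = 11^32 · 11^16 · 11^4 · 11^1 ≡ 576 · 913 · 586 · 11 ≡ 133 (mod 937).
So M = 133. Node B computes K = M^12 mod 937.
133^1 ≡ 133 (mod 937)
133^2 = (133^1)^2 ≡ 133^2 = 17689 ≡ 823 (mod 937)
133^4 = (133^2)^2 ≡ 823^2 = 677329 ≡ 815 (mod 937)
133^8 = (133^4)^2 ≡ 815^2 = 664225 ≡ 829 (mod 937)
133^12 = 133^8 · 133^4 ≡ 829 · 815 ≡ 58 (mod 937).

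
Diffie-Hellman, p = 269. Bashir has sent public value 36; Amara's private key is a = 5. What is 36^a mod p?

87

Shared key K = 36^5 mod 269.
36^1 ≡ 36 (mod 269)
36^2 = (36^1)^2 ≡ 36^2 = 1296 ≡ 220 (mod 269)
36^4 = (36^2)^2 ≡ 220^2 = 48400 ≡ 249 (mod 269)
36^5 = 36^4 · 36^1 ≡ 249 · 36 ≡ 87 (mod 269).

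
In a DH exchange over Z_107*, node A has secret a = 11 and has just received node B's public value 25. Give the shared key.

Shared key K = 25^11 mod 107.
25^1 ≡ 25 (mod 107)
25^2 = (25^1)^2 ≡ 25^2 = 625 ≡ 90 (mod 107)
25^4 = (25^2)^2 ≡ 90^2 = 8100 ≡ 75 (mod 107)
25^8 = (25^4)^2 ≡ 75^2 = 5625 ≡ 61 (mod 107)
25^11 = 25^8 · 25^2 · 25^1 ≡ 61 · 90 · 25 ≡ 76 (mod 107).

76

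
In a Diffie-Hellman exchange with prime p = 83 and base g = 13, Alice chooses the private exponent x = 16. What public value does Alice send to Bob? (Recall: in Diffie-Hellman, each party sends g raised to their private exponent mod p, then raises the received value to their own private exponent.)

4

Public value = 13^16 (mod 83).
13^1 ≡ 13 (mod 83)
13^2 = (13^1)^2 ≡ 13^2 = 169 ≡ 3 (mod 83)
13^4 = (13^2)^2 ≡ 3^2 = 9 ≡ 9 (mod 83)
13^8 = (13^4)^2 ≡ 9^2 = 81 ≡ 81 (mod 83)
13^16 = (13^8)^2 ≡ 81^2 = 6561 ≡ 4 (mod 83)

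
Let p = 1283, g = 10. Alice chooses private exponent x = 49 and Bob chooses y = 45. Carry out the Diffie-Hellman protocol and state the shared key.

Alice sends A = g^x mod p = 10^49 mod 1283.
10^1 ≡ 10 (mod 1283)
10^2 = (10^1)^2 ≡ 10^2 = 100 ≡ 100 (mod 1283)
10^4 = (10^2)^2 ≡ 100^2 = 10000 ≡ 1019 (mod 1283)
10^8 = (10^4)^2 ≡ 1019^2 = 1038361 ≡ 414 (mod 1283)
10^16 = (10^8)^2 ≡ 414^2 = 171396 ≡ 757 (mod 1283)
10^32 = (10^16)^2 ≡ 757^2 = 573049 ≡ 831 (mod 1283)
10^49 = 10^32 · 10^16 · 10^1 ≡ 831 · 757 · 10 ≡ 121 (mod 1283).
So A = 121. Bob then computes K = A^y mod p = 121^45 mod 1283.
121^1 ≡ 121 (mod 1283)
121^2 = (121^1)^2 ≡ 121^2 = 14641 ≡ 528 (mod 1283)
121^4 = (121^2)^2 ≡ 528^2 = 278784 ≡ 373 (mod 1283)
121^8 = (121^4)^2 ≡ 373^2 = 139129 ≡ 565 (mod 1283)
121^16 = (121^8)^2 ≡ 565^2 = 319225 ≡ 1041 (mod 1283)
121^32 = (121^16)^2 ≡ 1041^2 = 1083681 ≡ 829 (mod 1283)
121^45 = 121^32 · 121^8 · 121^4 · 121^1 ≡ 829 · 565 · 373 · 121 ≡ 1275 (mod 1283).

1275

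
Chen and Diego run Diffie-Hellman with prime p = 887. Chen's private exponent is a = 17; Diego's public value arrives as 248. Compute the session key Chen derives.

476

Shared key K = 248^17 mod 887.
248^1 ≡ 248 (mod 887)
248^2 = (248^1)^2 ≡ 248^2 = 61504 ≡ 301 (mod 887)
248^4 = (248^2)^2 ≡ 301^2 = 90601 ≡ 127 (mod 887)
248^8 = (248^4)^2 ≡ 127^2 = 16129 ≡ 163 (mod 887)
248^16 = (248^8)^2 ≡ 163^2 = 26569 ≡ 846 (mod 887)
248^17 = 248^16 · 248^1 ≡ 846 · 248 ≡ 476 (mod 887).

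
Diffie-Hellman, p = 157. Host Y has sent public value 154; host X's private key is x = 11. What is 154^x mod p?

Shared key K = 154^11 mod 157.
154^1 ≡ 154 (mod 157)
154^2 = (154^1)^2 ≡ 154^2 = 23716 ≡ 9 (mod 157)
154^4 = (154^2)^2 ≡ 9^2 = 81 ≡ 81 (mod 157)
154^8 = (154^4)^2 ≡ 81^2 = 6561 ≡ 124 (mod 157)
154^11 = 154^8 · 154^2 · 154^1 ≡ 124 · 9 · 154 ≡ 106 (mod 157).

106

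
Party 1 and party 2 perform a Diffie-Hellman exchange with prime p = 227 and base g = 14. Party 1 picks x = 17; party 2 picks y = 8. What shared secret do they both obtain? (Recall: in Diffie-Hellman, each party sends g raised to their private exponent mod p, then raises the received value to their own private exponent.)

Party 1 sends A = g^x mod p = 14^17 mod 227.
14^1 ≡ 14 (mod 227)
14^2 = (14^1)^2 ≡ 14^2 = 196 ≡ 196 (mod 227)
14^4 = (14^2)^2 ≡ 196^2 = 38416 ≡ 53 (mod 227)
14^8 = (14^4)^2 ≡ 53^2 = 2809 ≡ 85 (mod 227)
14^16 = (14^8)^2 ≡ 85^2 = 7225 ≡ 188 (mod 227)
14^17 = 14^16 · 14^1 ≡ 188 · 14 ≡ 135 (mod 227).
So A = 135. Party 2 then computes K = A^y mod p = 135^8 mod 227.
135^1 ≡ 135 (mod 227)
135^2 = (135^1)^2 ≡ 135^2 = 18225 ≡ 65 (mod 227)
135^4 = (135^2)^2 ≡ 65^2 = 4225 ≡ 139 (mod 227)
135^8 = (135^4)^2 ≡ 139^2 = 19321 ≡ 26 (mod 227)

26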